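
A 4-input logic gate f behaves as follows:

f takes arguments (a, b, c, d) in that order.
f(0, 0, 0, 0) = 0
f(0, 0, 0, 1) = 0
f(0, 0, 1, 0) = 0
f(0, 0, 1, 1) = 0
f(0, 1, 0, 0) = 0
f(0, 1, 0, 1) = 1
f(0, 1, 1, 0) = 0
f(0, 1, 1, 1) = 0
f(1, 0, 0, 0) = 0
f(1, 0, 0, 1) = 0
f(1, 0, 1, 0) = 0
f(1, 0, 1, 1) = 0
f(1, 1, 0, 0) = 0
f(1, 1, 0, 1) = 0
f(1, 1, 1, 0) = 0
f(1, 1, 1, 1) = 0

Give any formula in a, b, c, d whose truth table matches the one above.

f(a, b, c, d) = ((a' · b) · c') · d

Only row (0,1,0,1) gives 1. That row's minterm ¬a·b·¬c·d is f directly.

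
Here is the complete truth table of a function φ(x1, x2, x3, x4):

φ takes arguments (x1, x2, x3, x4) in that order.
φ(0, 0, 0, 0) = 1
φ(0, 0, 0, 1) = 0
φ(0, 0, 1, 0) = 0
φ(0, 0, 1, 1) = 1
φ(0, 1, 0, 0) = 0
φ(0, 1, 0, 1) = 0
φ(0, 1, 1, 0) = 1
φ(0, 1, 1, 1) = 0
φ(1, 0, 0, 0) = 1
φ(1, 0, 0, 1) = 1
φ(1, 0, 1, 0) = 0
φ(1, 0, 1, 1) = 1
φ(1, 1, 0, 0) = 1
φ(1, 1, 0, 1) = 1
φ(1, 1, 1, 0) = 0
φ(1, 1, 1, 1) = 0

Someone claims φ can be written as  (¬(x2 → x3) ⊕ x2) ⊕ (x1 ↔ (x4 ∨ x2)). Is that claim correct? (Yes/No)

No

Evaluate (¬(x2 → x3) ⊕ x2) ⊕ (x1 ↔ (x4 ∨ x2)) on each row and compare to φ:
  x1=0, x2=0, x3=0, x4=0: formula gives 1, φ = 1 ✓
  x1=0, x2=0, x3=0, x4=1: formula gives 0, φ = 0 ✓
  x1=0, x2=0, x3=1, x4=0: formula gives 1, but φ = 0 ✗
A single disagreement suffices: at (0,0,1,0) they differ, so the formula does not compute φ.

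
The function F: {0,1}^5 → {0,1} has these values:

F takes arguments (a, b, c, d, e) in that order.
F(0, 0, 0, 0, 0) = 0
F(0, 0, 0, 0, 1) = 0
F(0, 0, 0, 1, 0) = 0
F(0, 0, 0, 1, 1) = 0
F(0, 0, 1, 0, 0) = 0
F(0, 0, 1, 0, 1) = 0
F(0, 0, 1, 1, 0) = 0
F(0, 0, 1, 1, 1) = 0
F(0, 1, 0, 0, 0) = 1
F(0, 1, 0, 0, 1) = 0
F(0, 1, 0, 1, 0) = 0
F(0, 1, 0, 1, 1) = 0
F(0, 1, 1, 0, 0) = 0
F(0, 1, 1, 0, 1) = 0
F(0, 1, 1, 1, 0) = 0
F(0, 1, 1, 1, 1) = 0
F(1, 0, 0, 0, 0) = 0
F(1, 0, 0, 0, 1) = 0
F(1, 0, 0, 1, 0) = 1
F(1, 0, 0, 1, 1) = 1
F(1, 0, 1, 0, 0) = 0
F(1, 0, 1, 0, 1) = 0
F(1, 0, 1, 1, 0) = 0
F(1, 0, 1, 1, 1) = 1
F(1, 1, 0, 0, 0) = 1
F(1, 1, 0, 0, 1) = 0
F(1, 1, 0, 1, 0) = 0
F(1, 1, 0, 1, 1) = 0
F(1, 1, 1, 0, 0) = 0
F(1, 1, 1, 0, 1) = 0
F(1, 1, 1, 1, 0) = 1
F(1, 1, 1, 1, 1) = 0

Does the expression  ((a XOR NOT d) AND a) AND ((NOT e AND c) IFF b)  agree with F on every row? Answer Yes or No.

Check the formula against F row by row:
  a=0, b=0, c=0, d=0, e=0: formula gives 0, F = 0 ✓
  a=0, b=0, c=0, d=0, e=1: formula gives 0, F = 0 ✓
  a=0, b=0, c=0, d=1, e=0: formula gives 0, F = 0 ✓
  a=0, b=0, c=0, d=1, e=1: formula gives 0, F = 0 ✓
  …
  a=0, b=1, c=0, d=0, e=0: formula gives 0, but F = 1 ✗
Since they disagree at (0,1,0,0,0), the expression is not a correct formula for F.

No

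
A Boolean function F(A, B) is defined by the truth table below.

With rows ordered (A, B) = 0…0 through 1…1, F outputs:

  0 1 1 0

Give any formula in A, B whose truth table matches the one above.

F(A, B) = A xor B

The output is 1 exactly when an odd number of inputs are 1 — the 2-way XOR (parity).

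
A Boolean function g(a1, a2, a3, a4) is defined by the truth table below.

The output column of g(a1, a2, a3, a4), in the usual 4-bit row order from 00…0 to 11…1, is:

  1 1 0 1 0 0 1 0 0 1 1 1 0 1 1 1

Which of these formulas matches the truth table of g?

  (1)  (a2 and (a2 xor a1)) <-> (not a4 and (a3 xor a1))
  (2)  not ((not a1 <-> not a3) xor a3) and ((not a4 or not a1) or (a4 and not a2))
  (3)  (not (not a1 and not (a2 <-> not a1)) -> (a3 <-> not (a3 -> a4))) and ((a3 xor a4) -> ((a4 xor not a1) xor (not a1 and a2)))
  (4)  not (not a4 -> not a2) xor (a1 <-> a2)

1

(2): at (0,0,0,0) it gives 0, but g = 1 — eliminated.
(3): at (0,0,0,1) it gives 0, but g = 1 — eliminated.
(4): at (0,0,1,0) it gives 1, but g = 0 — eliminated.
Only (1) survives; checking it on all 16 rows confirms it matches g.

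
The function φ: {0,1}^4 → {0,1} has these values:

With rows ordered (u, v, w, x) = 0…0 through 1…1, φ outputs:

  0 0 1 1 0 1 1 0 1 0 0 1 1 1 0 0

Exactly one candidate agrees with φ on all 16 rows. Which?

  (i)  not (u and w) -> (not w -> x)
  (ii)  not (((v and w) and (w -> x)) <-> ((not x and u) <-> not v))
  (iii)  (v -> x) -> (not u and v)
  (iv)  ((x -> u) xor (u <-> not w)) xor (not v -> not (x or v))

iv

(i) fails at (0,0,0,1): the formula yields 1, φ is 0.
(ii) fails at (0,0,1,0): the formula yields 0, φ is 1.
(iii) fails at (0,0,1,0): the formula yields 0, φ is 1.
Only (iv) survives; checking it on all 16 rows confirms it matches φ.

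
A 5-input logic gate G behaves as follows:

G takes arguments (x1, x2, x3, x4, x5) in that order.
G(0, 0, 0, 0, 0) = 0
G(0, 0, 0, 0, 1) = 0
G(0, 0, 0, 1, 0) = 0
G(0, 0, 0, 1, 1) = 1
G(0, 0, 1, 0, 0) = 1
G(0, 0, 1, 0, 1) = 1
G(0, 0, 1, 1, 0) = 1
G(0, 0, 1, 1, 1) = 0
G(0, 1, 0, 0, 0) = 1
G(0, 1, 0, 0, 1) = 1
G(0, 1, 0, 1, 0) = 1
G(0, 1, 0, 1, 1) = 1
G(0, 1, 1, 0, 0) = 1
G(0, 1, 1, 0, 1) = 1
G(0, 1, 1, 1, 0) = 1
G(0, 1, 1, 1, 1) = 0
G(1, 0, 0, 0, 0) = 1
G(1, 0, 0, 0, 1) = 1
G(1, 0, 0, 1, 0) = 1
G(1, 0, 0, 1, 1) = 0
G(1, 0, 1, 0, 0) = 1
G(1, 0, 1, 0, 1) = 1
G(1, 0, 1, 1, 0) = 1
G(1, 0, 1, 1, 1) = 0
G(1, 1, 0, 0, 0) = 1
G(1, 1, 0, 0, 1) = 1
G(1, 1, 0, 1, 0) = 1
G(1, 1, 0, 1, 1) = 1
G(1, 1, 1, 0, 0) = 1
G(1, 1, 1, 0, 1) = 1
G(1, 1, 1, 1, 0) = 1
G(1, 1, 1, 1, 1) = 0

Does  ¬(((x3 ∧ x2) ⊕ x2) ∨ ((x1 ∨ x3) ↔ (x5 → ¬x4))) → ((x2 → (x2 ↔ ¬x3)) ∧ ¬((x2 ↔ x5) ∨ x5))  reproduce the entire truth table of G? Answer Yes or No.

Check the formula against G row by row:
  x1=0, x2=0, x3=0, x4=0, x5=0: formula gives 0, G = 0 ✓
  x1=0, x2=0, x3=0, x4=0, x5=1: formula gives 0, G = 0 ✓
  x1=0, x2=0, x3=0, x4=1, x5=0: formula gives 0, G = 0 ✓
  x1=0, x2=0, x3=0, x4=1, x5=1: formula gives 1, G = 1 ✓
  … (the remaining 28 rows also agree.)
Every row agrees, so the formula is equivalent.

Yes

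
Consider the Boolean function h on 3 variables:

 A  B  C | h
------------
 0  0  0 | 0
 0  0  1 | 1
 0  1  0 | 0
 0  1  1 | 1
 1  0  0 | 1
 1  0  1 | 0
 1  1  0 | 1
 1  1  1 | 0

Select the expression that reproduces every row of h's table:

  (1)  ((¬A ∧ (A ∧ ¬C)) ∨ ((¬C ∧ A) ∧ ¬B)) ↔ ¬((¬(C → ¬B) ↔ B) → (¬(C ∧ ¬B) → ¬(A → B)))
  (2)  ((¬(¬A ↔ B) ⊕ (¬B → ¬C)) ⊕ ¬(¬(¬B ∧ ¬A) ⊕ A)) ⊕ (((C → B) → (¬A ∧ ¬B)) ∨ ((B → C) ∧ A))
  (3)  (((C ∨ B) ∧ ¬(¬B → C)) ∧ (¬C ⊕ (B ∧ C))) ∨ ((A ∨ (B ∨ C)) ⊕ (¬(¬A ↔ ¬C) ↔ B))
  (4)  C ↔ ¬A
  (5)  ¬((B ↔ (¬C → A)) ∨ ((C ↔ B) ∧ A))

(1) fails at (0,1,0): the formula yields 1, h is 0.
(2) fails at (0,1,0): the formula yields 1, h is 0.
(3) fails at (0,0,0): the formula yields 1, h is 0.
(5) fails at (0,1,0): the formula yields 1, h is 0.
That leaves (4). Evaluating it on every row reproduces the table of h exactly.

4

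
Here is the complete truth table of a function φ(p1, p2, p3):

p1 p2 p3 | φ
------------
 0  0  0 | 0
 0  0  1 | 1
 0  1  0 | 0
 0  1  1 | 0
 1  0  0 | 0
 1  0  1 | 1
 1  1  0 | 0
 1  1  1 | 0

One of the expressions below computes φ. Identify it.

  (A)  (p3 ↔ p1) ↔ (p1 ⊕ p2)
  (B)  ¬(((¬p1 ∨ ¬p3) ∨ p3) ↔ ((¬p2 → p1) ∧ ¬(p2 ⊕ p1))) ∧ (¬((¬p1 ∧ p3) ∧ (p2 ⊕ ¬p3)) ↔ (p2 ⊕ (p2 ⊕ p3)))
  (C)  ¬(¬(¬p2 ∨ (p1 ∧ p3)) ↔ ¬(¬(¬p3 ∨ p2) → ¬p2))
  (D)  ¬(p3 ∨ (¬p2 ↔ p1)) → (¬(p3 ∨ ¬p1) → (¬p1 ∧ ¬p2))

B

(A) disagrees with φ on (0,1,0) (formula → 1, table → 0); rule it out.
(C) disagrees with φ on (0,0,1) (formula → 0, table → 1); rule it out.
(D) disagrees with φ on (0,0,0) (formula → 1, table → 0); rule it out.
That leaves (B). Evaluating it on every row reproduces the table of φ exactly.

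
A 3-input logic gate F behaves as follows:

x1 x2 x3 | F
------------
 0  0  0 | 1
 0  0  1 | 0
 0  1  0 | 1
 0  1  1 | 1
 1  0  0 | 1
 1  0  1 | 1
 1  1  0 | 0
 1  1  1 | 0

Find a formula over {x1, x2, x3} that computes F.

F(x1, x2, x3) = ((((x1' · x2') · x3) + ((x1 · x2) · x3')) + ((x1 · x2) · x3))'

There are just 3 zero rows: (0,0,1), (1,1,0), (1,1,1). Their minterms are ¬x1·¬x2·x3, x1·x2·¬x3, x1·x2·x3; the OR of those covers precisely the 0-outputs, and negating it yields F.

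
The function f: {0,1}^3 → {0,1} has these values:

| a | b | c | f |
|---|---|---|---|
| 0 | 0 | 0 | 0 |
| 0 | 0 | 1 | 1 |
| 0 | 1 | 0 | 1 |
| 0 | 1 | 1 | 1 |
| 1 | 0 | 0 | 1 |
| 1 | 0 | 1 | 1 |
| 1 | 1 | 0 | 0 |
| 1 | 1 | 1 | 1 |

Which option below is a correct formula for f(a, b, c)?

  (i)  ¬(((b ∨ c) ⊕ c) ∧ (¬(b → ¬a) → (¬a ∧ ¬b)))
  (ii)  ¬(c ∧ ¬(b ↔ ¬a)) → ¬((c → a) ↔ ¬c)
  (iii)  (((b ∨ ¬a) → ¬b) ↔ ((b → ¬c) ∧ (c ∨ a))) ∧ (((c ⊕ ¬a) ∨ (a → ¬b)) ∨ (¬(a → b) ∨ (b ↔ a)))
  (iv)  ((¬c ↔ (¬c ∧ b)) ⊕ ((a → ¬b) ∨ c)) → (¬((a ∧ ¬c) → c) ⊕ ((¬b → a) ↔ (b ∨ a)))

(i) disagrees with f on (0,0,0) (formula → 1, table → 0); rule it out.
(ii) disagrees with f on (0,1,0) (formula → 0, table → 1); rule it out.
(iv) disagrees with f on (0,0,0) (formula → 1, table → 0); rule it out.
Only (iii) survives; checking it on all 8 rows confirms it matches f.

iii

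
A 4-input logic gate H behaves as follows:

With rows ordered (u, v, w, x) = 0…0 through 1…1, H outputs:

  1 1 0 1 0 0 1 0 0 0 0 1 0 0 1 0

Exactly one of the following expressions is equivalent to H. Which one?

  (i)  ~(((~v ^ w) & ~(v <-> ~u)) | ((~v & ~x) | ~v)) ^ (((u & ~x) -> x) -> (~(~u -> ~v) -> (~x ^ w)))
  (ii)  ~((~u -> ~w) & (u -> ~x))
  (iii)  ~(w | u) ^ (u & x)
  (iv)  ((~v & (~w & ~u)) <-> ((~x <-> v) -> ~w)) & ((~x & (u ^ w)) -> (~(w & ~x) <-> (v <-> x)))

(i) fails at (0,0,1,0): the formula yields 1, H is 0.
(ii) fails at (0,0,0,0): the formula yields 0, H is 1.
(iii) fails at (0,0,1,1): the formula yields 0, H is 1.
(iv) is the remaining candidate, and it agrees with H on all 16 inputs.

iv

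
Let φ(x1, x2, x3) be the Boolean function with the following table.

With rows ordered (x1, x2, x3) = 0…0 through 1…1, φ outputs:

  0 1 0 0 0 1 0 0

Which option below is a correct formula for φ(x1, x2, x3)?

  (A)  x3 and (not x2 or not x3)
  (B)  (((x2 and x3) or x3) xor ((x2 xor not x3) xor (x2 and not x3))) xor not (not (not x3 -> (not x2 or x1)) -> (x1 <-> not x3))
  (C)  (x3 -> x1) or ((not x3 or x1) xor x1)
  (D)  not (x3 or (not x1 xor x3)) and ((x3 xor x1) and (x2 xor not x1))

A

(B) fails at (0,0,0): the formula yields 1, φ is 0.
(C) fails at (0,0,0): the formula yields 1, φ is 0.
(D) fails at (0,0,1): the formula yields 0, φ is 1.
Only (A) survives; checking it on all 8 rows confirms it matches φ.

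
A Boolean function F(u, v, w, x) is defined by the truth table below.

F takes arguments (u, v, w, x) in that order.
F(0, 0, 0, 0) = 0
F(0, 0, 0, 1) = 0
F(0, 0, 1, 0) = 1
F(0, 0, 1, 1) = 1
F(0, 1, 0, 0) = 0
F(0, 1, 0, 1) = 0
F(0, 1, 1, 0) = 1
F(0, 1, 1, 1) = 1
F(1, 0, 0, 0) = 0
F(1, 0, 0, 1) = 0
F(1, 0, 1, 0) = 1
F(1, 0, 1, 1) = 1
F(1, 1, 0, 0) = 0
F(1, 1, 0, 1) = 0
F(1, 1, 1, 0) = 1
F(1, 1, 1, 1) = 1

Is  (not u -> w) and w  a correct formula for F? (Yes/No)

Evaluate (not u -> w) and w on each row and compare to F:
  u=0, v=0, w=0, x=0: formula gives 0, F = 0 ✓
  u=0, v=0, w=0, x=1: formula gives 0, F = 0 ✓
  u=0, v=0, w=1, x=0: formula gives 1, F = 1 ✓
  u=0, v=0, w=1, x=1: formula gives 1, F = 1 ✓
  …and likewise for the remaining 12 rows.
No disagreement on any input; they are logically equivalent.

Yes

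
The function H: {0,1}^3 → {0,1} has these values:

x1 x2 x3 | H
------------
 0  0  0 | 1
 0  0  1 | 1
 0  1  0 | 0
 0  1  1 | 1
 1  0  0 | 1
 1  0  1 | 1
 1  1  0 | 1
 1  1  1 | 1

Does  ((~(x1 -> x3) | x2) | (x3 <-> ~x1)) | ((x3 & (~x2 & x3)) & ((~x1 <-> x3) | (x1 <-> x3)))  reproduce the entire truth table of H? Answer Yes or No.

Test each input against both H and the formula:
  x1=0, x2=0, x3=0: formula gives 0, but H = 1 ✗
Since they disagree at (0,0,0), the expression is not a correct formula for H.

No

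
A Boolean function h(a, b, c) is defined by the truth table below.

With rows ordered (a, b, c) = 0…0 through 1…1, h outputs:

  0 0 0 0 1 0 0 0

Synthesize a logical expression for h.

h(a, b, c) = (a AND NOT b) AND NOT c

h is 1 on exactly one input, (1,0,0), whose minterm is a·¬b·¬c. So h is just that conjunction.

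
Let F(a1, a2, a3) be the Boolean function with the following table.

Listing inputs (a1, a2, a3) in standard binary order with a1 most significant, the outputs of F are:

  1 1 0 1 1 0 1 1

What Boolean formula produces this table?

The 0-rows are (0,1,0), (1,0,1). Take each as a conjunction (¬a1·a2·¬a3, a1·¬a2·a3), form their disjunction, and complement — that gives a formula that is 1 everywhere F is.

F(a1, a2, a3) = (((a1' · a2) · a3') + ((a1 · a2') · a3))'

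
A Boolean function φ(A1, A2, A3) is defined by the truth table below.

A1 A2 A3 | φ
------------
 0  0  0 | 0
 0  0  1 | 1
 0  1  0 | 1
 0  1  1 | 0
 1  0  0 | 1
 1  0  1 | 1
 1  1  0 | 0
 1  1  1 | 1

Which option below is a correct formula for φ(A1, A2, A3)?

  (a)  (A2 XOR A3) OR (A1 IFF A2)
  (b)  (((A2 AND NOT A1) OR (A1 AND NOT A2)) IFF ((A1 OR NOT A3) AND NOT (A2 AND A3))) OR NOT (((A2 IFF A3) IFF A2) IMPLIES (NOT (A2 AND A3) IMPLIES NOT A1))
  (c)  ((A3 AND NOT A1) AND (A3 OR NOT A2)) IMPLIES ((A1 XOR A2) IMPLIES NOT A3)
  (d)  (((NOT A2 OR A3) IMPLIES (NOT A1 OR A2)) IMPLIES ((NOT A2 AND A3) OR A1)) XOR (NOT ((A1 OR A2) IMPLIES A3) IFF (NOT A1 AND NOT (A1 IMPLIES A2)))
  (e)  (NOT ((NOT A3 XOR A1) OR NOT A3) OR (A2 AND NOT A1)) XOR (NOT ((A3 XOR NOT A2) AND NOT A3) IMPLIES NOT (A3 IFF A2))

(a) disagrees with φ on (0,0,0) (formula → 1, table → 0); rule it out.
(c) disagrees with φ on (0,0,0) (formula → 1, table → 0); rule it out.
(d) disagrees with φ on (0,0,0) (formula → 1, table → 0); rule it out.
(e) disagrees with φ on (0,0,0) (formula → 1, table → 0); rule it out.
(b) is the remaining candidate, and it agrees with φ on all 8 inputs.

b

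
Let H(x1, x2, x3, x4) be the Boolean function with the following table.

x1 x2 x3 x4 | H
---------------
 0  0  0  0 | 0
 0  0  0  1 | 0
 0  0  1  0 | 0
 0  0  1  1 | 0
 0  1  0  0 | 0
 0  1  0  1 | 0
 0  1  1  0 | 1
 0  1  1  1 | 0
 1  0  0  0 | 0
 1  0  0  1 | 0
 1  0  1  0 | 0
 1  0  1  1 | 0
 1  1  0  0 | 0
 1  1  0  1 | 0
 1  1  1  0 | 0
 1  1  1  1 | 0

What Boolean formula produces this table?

H(x1, x2, x3, x4) = ((~x1 & x2) & x3) & ~x4

Only row (0,1,1,0) gives 1. That row's minterm ¬x1·x2·x3·¬x4 is H directly.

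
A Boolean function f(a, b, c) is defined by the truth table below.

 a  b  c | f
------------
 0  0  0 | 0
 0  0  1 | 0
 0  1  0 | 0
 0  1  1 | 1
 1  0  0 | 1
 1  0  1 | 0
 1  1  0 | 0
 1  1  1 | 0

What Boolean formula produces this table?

The 1-rows are (0,1,1), (1,0,0). Each contributes one minterm — ¬a·b·c; a·¬b·¬c — and their disjunction is a sum-of-products form of f.

f(a, b, c) = ((¬a ∧ b) ∧ c) ∨ ((a ∧ ¬b) ∧ ¬c)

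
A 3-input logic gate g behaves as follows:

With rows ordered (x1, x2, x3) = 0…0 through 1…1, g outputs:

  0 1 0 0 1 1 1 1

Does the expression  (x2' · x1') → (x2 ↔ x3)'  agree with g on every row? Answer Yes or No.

Evaluate (x2' · x1') → (x2 ↔ x3)' on each row and compare to g:
  x1=0, x2=0, x3=0: formula gives 0, g = 0 ✓
  x1=0, x2=0, x3=1: formula gives 1, g = 1 ✓
  x1=0, x2=1, x3=0: formula gives 1, but g = 0 ✗
Row (0,1,0) is a counterexample, so the formula is not equivalent to g.

No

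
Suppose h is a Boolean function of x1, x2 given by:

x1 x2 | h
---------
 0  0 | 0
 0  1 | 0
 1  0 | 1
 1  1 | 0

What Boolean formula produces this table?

1 only at (1,0): x1 AND NOT x2.

h(x1, x2) = x1 & ~x2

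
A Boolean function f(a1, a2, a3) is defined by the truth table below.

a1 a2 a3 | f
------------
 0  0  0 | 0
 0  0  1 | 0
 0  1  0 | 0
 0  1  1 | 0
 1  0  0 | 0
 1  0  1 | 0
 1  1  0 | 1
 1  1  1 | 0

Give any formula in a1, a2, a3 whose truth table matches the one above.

Only row (1,1,0) gives 1. That row's minterm a1·a2·¬a3 is f directly.

f(a1, a2, a3) = (a1 ∧ a2) ∧ ¬a3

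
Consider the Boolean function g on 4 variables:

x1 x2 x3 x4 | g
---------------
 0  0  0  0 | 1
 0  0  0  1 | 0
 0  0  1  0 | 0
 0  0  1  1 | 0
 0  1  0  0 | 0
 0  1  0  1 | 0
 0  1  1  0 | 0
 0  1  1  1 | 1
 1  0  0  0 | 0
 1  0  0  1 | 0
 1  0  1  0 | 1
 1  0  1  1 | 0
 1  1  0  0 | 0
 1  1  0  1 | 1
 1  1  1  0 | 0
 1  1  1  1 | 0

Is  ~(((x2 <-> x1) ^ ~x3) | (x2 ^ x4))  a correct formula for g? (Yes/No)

Evaluate ~(((x2 <-> x1) ^ ~x3) | (x2 ^ x4)) on each row and compare to g:
  x1=0, x2=0, x3=0, x4=0: formula gives 1, g = 1 ✓
  x1=0, x2=0, x3=0, x4=1: formula gives 0, g = 0 ✓
  x1=0, x2=0, x3=1, x4=0: formula gives 0, g = 0 ✓
  x1=0, x2=0, x3=1, x4=1: formula gives 0, g = 0 ✓
  … (the remaining 12 rows also agree.)
All 16 rows match — the expression computes g exactly.

Yes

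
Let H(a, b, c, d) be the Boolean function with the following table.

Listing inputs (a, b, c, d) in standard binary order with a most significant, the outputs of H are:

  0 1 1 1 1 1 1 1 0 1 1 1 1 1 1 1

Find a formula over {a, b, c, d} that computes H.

There are just 2 zero rows: (0,0,0,0), (1,0,0,0). Their minterms are ¬a·¬b·¬c·¬d, a·¬b·¬c·¬d; the OR of those covers precisely the 0-outputs, and negating it yields H.

H(a, b, c, d) = ~((((~a & ~b) & ~c) & ~d) | (((a & ~b) & ~c) & ~d))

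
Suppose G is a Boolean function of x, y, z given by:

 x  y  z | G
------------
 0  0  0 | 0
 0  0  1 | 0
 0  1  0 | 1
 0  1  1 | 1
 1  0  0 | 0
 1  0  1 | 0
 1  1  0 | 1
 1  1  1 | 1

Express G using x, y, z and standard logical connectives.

The output simply equals y.

G(x, y, z) = y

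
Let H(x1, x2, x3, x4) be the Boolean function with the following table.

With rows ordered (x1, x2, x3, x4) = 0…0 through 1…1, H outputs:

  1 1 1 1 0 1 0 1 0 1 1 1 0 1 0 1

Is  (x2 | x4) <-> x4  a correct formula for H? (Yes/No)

Evaluate (x2 | x4) <-> x4 on each row and compare to H:
  x1=0, x2=0, x3=0, x4=0: formula gives 1, H = 1 ✓
  x1=0, x2=0, x3=0, x4=1: formula gives 1, H = 1 ✓
  x1=0, x2=0, x3=1, x4=0: formula gives 1, H = 1 ✓
  x1=0, x2=0, x3=1, x4=1: formula gives 1, H = 1 ✓
  …
  x1=1, x2=0, x3=0, x4=0: formula gives 1, but H = 0 ✗
Row (1,0,0,0) is a counterexample, so the formula is not equivalent to H.

No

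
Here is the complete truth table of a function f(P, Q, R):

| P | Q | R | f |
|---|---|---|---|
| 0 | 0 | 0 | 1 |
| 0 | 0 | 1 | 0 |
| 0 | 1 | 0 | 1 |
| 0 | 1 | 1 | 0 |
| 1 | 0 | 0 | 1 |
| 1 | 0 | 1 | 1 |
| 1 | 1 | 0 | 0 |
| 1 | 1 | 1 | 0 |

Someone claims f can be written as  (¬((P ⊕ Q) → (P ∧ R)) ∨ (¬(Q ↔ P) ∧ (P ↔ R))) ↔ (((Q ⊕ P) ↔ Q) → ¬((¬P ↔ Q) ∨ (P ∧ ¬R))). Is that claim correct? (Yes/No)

Evaluate (¬((P ⊕ Q) → (P ∧ R)) ∨ (¬(Q ↔ P) ∧ (P ↔ R))) ↔ (((Q ⊕ P) ↔ Q) → ¬((¬P ↔ Q) ∨ (P ∧ ¬R))) on each row and compare to f:
  P=0, Q=0, R=0: formula gives 0, but f = 1 ✗
Row (0,0,0) is a counterexample, so the formula is not equivalent to f.

No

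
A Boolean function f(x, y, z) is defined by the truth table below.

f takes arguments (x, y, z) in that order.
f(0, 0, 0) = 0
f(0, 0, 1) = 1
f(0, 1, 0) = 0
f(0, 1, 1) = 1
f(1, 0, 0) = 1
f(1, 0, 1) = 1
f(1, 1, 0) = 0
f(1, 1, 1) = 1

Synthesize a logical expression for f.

f(x, y, z) = ¬((((¬x ∧ ¬y) ∧ ¬z) ∨ ((¬x ∧ y) ∧ ¬z)) ∨ ((x ∧ y) ∧ ¬z))

The 0-rows are (0,0,0), (0,1,0), (1,1,0). Take each as a conjunction (¬x·¬y·¬z, ¬x·y·¬z, x·y·¬z), form their disjunction, and complement — that gives a formula that is 1 everywhere f is.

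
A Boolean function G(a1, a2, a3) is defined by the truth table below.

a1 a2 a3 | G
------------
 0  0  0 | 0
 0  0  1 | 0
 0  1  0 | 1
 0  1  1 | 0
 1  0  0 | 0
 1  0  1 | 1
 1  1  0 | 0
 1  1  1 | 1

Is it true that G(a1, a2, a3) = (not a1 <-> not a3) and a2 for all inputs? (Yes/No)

No

Evaluate (not a1 <-> not a3) and a2 on each row and compare to G:
  a1=0, a2=0, a3=0: formula gives 0, G = 0 ✓
  a1=0, a2=0, a3=1: formula gives 0, G = 0 ✓
  a1=0, a2=1, a3=0: formula gives 1, G = 1 ✓
  a1=0, a2=1, a3=1: formula gives 0, G = 0 ✓
  a1=1, a2=0, a3=0: formula gives 0, G = 0 ✓
  a1=1, a2=0, a3=1: formula gives 0, but G = 1 ✗
A single disagreement suffices: at (1,0,1) they differ, so the formula does not compute G.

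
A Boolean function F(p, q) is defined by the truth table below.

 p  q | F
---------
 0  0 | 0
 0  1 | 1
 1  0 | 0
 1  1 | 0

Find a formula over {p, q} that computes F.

F(p, q) = NOT p AND q

F is 1 on exactly one input, (0,1), whose minterm is ¬p·q. So F is just that conjunction.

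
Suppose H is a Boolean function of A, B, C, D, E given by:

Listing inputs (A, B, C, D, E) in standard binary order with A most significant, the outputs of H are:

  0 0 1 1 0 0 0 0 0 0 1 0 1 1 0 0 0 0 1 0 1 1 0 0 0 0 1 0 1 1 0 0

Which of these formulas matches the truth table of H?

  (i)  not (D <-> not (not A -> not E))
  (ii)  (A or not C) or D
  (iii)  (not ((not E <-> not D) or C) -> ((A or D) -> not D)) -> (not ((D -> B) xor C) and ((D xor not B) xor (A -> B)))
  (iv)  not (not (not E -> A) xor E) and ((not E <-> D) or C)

iii

(i): at (0,0,0,0,1) it gives 1, but H = 0 — eliminated.
(ii): at (0,0,0,0,0) it gives 1, but H = 0 — eliminated.
(iv): at (0,0,0,1,0) it gives 0, but H = 1 — eliminated.
That leaves (iii). Evaluating it on every row reproduces the table of H exactly.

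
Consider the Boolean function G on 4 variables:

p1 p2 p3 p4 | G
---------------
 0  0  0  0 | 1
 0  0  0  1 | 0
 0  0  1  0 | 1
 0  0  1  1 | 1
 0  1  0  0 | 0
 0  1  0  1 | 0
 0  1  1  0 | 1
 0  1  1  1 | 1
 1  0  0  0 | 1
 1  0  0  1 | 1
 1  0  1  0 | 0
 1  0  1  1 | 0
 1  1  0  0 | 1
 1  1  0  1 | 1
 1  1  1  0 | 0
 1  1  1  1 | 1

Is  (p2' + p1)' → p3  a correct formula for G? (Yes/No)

No

Test each input against both G and the formula:
  p1=0, p2=0, p3=0, p4=0: formula gives 1, G = 1 ✓
  p1=0, p2=0, p3=0, p4=1: formula gives 1, but G = 0 ✗
A single disagreement suffices: at (0,0,0,1) they differ, so the formula does not compute G.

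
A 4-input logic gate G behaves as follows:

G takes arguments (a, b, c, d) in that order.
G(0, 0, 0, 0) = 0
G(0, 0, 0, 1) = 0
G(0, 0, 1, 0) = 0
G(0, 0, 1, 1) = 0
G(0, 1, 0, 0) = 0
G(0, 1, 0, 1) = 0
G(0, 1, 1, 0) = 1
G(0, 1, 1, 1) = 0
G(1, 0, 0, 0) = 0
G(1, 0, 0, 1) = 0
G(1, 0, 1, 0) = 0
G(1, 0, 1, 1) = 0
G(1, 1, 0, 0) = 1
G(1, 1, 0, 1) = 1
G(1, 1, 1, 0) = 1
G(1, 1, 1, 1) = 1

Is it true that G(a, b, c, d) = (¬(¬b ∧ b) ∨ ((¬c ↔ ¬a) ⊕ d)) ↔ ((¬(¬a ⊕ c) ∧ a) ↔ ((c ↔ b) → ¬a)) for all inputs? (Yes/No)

Evaluate (¬(¬b ∧ b) ∨ ((¬c ↔ ¬a) ⊕ d)) ↔ ((¬(¬a ⊕ c) ∧ a) ↔ ((c ↔ b) → ¬a)) on each row and compare to G:
  a=0, b=0, c=0, d=0: formula gives 0, G = 0 ✓
  a=0, b=0, c=0, d=1: formula gives 0, G = 0 ✓
  a=0, b=0, c=1, d=0: formula gives 0, G = 0 ✓
  a=0, b=0, c=1, d=1: formula gives 0, G = 0 ✓
  …
  a=0, b=1, c=1, d=0: formula gives 0, but G = 1 ✗
Since they disagree at (0,1,1,0), the expression is not a correct formula for G.

No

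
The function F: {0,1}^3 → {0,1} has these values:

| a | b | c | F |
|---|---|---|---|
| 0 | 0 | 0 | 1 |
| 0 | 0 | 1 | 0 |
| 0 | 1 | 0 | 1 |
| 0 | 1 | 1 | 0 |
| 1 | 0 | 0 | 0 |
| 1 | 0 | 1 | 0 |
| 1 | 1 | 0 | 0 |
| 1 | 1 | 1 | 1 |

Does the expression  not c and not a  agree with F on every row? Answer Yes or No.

No

Check the formula against F row by row:
  a=0, b=0, c=0: formula gives 1, F = 1 ✓
  a=0, b=0, c=1: formula gives 0, F = 0 ✓
  a=0, b=1, c=0: formula gives 1, F = 1 ✓
  a=0, b=1, c=1: formula gives 0, F = 0 ✓
  a=1, b=0, c=0: formula gives 0, F = 0 ✓
  …
  a=1, b=1, c=1: formula gives 0, but F = 1 ✗
Row (1,1,1) is a counterexample, so the formula is not equivalent to F.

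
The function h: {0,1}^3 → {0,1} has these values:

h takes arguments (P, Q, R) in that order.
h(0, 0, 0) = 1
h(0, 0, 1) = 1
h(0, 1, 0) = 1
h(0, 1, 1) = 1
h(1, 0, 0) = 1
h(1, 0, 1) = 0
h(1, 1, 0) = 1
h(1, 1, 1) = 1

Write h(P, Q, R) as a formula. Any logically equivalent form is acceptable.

h(P, Q, R) = ¬((P ∧ ¬Q) ∧ R)

Only row (1,0,1) gives 0. So h is 1 everywhere except there — the complement of the minterm P·¬Q·R.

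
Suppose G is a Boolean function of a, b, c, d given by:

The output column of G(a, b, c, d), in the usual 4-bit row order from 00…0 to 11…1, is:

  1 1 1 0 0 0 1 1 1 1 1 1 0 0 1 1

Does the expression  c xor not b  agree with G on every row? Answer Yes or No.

No

Test each input against both G and the formula:
  a=0, b=0, c=0, d=0: formula gives 1, G = 1 ✓
  a=0, b=0, c=0, d=1: formula gives 1, G = 1 ✓
  a=0, b=0, c=1, d=0: formula gives 0, but G = 1 ✗
Row (0,0,1,0) is a counterexample, so the formula is not equivalent to G.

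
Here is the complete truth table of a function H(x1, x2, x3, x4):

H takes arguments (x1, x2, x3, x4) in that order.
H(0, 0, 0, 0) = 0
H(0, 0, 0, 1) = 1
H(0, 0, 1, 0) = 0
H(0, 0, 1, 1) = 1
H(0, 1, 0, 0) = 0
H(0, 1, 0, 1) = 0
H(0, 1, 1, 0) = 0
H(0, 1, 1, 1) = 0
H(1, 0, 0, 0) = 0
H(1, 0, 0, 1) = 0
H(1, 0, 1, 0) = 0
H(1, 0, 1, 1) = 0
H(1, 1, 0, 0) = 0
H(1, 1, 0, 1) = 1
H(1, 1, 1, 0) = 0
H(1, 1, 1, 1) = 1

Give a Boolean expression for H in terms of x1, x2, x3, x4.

H(x1, x2, x3, x4) = (((((x1' · x2') · x3') · x4) + (((x1' · x2') · x3) · x4)) + (((x1 · x2) · x3') · x4)) + (((x1 · x2) · x3) · x4)

The 1-rows are (0,0,0,1), (0,0,1,1), (1,1,0,1), (1,1,1,1). Each contributes one minterm — ¬x1·¬x2·¬x3·x4; ¬x1·¬x2·x3·x4; x1·x2·¬x3·x4; x1·x2·x3·x4 — and their disjunction is a sum-of-products form of H.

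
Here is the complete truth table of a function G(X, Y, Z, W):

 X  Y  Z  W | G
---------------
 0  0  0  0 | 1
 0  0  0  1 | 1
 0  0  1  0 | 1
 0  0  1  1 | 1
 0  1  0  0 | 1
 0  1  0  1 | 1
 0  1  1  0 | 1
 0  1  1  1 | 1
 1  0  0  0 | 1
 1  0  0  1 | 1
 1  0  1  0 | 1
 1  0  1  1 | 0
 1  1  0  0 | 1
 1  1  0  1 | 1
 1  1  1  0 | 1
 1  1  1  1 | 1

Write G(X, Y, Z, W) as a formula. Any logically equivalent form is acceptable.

Only row (1,0,1,1) gives 0. So G is 1 everywhere except there — the complement of the minterm X·¬Y·Z·W.

G(X, Y, Z, W) = (((X · Y') · Z) · W)'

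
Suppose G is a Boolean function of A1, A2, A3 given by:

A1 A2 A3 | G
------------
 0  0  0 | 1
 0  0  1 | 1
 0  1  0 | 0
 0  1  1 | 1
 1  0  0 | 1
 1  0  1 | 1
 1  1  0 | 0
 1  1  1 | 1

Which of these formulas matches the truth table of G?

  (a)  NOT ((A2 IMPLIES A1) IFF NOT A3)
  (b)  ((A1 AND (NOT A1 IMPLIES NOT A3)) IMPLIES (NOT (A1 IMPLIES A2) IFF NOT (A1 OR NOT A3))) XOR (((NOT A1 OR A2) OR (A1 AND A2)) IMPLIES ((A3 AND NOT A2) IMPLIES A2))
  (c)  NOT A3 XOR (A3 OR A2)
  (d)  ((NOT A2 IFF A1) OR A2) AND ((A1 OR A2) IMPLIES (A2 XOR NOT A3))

(a) disagrees with G on (0,0,0) (formula → 0, table → 1); rule it out.
(b) disagrees with G on (0,0,0) (formula → 0, table → 1); rule it out.
(d) disagrees with G on (0,0,0) (formula → 0, table → 1); rule it out.
Only (c) survives; checking it on all 8 rows confirms it matches G.

c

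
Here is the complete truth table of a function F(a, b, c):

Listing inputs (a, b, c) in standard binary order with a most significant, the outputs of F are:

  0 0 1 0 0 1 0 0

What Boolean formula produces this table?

F(a, b, c) = ((a' · b) · c') + ((a · b') · c)

The 1-rows are (0,1,0), (1,0,1). Each contributes one minterm — ¬a·b·¬c; a·¬b·c — and their disjunction is a sum-of-products form of F.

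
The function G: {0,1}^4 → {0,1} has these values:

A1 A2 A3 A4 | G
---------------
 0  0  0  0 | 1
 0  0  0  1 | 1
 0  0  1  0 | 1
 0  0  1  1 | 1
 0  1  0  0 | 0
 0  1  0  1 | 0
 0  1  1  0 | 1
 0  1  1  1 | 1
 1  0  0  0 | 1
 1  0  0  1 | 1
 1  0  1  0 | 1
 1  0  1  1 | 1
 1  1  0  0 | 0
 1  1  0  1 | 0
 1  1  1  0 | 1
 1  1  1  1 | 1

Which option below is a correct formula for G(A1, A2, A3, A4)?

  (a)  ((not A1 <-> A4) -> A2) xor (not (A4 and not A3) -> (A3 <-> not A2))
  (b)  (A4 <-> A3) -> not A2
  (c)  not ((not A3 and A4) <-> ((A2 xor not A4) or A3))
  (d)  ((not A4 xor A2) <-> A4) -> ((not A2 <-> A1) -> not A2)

(a) fails at (0,0,1,0): the formula yields 0, G is 1.
(b) fails at (0,1,0,1): the formula yields 1, G is 0.
(d) fails at (0,1,1,0): the formula yields 0, G is 1.
(c) is the remaining candidate, and it agrees with G on all 16 inputs.

c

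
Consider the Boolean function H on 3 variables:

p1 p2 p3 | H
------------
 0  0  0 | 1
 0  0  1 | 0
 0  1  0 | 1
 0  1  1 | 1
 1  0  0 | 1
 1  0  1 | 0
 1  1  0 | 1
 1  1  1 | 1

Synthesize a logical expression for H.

The 0-rows are (0,0,1), (1,0,1). Take each as a conjunction (¬p1·¬p2·p3, p1·¬p2·p3), form their disjunction, and complement — that gives a formula that is 1 everywhere H is.

H(p1, p2, p3) = NOT (((NOT p1 AND NOT p2) AND p3) OR ((p1 AND NOT p2) AND p3))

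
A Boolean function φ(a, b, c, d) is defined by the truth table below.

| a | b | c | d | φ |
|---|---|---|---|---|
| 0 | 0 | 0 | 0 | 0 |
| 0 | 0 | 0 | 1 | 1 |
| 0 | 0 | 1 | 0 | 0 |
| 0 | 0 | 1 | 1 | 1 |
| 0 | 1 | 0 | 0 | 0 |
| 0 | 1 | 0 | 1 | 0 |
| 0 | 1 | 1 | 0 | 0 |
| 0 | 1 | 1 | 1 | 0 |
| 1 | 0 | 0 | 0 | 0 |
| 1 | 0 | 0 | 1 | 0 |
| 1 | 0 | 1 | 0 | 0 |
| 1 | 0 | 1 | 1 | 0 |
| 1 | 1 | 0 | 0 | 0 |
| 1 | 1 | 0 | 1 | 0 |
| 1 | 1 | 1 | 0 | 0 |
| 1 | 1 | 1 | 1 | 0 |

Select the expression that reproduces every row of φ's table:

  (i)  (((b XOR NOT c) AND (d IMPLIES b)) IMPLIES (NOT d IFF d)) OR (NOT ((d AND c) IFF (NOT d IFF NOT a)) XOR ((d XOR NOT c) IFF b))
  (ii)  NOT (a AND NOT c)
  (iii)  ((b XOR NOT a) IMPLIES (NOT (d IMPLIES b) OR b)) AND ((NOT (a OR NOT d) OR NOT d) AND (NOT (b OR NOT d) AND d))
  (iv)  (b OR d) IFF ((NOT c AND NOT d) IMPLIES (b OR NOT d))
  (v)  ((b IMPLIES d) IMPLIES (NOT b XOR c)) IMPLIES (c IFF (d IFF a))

(i) fails at (0,0,0,0): the formula yields 1, φ is 0.
(ii) fails at (0,0,0,0): the formula yields 1, φ is 0.
(iv) fails at (0,1,0,0): the formula yields 1, φ is 0.
(v) fails at (0,0,1,0): the formula yields 1, φ is 0.
That leaves (iii). Evaluating it on every row reproduces the table of φ exactly.

iii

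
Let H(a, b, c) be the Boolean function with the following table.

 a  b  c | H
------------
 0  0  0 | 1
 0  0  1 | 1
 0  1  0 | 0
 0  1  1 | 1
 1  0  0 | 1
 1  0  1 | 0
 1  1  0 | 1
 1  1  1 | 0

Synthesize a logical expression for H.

There are just 3 zero rows: (0,1,0), (1,0,1), (1,1,1). Their minterms are ¬a·b·¬c, a·¬b·c, a·b·c; the OR of those covers precisely the 0-outputs, and negating it yields H.

H(a, b, c) = NOT ((((NOT a AND b) AND NOT c) OR ((a AND NOT b) AND c)) OR ((a AND b) AND c))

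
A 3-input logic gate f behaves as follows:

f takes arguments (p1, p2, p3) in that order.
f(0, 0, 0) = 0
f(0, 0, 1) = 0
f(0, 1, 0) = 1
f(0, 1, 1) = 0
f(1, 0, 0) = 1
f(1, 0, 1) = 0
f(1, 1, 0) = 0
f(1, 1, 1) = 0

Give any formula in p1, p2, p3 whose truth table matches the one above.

f=1 on 2 inputs: (0,1,0), (1,0,0). Reading each as a conjunction of literals (¬p1·p2·¬p3, p1·¬p2·¬p3) and taking the OR gives the canonical DNF.

f(p1, p2, p3) = ((¬p1 ∧ p2) ∧ ¬p3) ∨ ((p1 ∧ ¬p2) ∧ ¬p3)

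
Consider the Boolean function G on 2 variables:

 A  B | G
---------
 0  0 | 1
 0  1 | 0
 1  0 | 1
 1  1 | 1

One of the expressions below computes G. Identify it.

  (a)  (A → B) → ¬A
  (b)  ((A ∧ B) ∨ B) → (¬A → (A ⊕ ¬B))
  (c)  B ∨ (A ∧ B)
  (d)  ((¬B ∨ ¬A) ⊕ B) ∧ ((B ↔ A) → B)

b

(a) fails at (0,1): the formula yields 1, G is 0.
(c) fails at (0,0): the formula yields 0, G is 1.
(d) fails at (0,0): the formula yields 0, G is 1.
Only (b) survives; checking it on all 4 rows confirms it matches G.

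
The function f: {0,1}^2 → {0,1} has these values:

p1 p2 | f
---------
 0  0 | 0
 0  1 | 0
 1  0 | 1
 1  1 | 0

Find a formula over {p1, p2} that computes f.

f(p1, p2) = p1 and not p2

1 only at (1,0): p1 AND NOT p2.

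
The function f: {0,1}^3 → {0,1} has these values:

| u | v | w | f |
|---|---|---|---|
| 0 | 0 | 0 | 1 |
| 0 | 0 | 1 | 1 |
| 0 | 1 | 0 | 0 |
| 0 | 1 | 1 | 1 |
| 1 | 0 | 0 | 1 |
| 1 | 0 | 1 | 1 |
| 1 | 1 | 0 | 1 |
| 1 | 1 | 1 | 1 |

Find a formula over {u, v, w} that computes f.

Only row (0,1,0) gives 0. So f is 1 everywhere except there — the complement of the minterm ¬u·v·¬w.

f(u, v, w) = NOT ((NOT u AND v) AND NOT w)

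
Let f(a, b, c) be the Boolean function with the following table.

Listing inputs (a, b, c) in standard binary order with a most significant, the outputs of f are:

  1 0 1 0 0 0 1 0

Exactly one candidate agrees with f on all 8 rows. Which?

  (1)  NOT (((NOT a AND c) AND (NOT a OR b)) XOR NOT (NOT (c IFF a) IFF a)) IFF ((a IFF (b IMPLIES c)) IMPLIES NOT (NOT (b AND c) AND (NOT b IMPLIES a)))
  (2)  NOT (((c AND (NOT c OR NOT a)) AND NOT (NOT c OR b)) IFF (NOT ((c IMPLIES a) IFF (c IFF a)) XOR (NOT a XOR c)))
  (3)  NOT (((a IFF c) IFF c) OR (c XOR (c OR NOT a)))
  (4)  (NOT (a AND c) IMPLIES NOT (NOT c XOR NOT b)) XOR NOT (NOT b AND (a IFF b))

(1) disagrees with f on (0,0,1) (formula → 1, table → 0); rule it out.
(2) disagrees with f on (0,0,1) (formula → 1, table → 0); rule it out.
(3) disagrees with f on (0,0,0) (formula → 0, table → 1); rule it out.
That leaves (4). Evaluating it on every row reproduces the table of f exactly.

4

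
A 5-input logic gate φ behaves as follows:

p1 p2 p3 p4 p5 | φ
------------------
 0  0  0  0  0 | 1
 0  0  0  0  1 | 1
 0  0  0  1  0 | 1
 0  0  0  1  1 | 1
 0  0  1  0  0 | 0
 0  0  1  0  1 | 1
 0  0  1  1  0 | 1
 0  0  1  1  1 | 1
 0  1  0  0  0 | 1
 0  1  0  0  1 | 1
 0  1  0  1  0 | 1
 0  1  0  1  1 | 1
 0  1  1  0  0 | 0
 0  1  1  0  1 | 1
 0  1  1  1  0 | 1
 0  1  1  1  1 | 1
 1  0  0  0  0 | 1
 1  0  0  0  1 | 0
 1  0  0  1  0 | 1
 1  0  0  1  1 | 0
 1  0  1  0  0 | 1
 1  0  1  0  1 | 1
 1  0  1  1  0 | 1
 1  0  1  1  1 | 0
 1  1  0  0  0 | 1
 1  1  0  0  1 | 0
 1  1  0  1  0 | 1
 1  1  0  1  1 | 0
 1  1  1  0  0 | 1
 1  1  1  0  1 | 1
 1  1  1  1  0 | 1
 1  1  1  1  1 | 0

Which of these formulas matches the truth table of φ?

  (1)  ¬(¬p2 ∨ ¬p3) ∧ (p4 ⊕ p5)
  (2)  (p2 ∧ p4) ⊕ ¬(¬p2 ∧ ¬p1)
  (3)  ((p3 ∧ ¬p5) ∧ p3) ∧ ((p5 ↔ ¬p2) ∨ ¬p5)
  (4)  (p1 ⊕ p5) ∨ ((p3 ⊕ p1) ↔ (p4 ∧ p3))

(1): at (0,0,0,0,0) it gives 0, but φ = 1 — eliminated.
(2): at (0,0,0,0,0) it gives 0, but φ = 1 — eliminated.
(3): at (0,0,0,0,0) it gives 0, but φ = 1 — eliminated.
Only (4) survives; checking it on all 32 rows confirms it matches φ.

4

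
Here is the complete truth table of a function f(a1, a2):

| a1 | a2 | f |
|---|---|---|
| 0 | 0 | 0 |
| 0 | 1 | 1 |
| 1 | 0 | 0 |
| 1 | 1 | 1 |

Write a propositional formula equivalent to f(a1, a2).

The output simply equals a2.

f(a1, a2) = a2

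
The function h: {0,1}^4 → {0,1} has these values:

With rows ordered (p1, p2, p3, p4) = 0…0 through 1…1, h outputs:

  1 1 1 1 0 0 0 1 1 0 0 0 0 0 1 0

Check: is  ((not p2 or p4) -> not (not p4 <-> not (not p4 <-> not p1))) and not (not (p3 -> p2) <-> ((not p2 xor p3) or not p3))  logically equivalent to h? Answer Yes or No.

No

Check the formula against h row by row:
  p1=0, p2=0, p3=0, p4=0: formula gives 1, h = 1 ✓
  p1=0, p2=0, p3=0, p4=1: formula gives 1, h = 1 ✓
  p1=0, p2=0, p3=1, p4=0: formula gives 1, h = 1 ✓
  p1=0, p2=0, p3=1, p4=1: formula gives 1, h = 1 ✓
  p1=0, p2=1, p3=0, p4=0: formula gives 1, but h = 0 ✗
A single disagreement suffices: at (0,1,0,0) they differ, so the formula does not compute h.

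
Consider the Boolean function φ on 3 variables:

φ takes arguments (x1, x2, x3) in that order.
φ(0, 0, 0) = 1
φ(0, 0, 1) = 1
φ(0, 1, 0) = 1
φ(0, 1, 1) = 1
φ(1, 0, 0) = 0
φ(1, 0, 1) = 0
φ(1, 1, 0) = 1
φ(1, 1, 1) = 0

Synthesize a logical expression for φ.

φ(x1, x2, x3) = ~((((x1 & ~x2) & ~x3) | ((x1 & ~x2) & x3)) | ((x1 & x2) & x3))

There are just 3 zero rows: (1,0,0), (1,0,1), (1,1,1). Their minterms are x1·¬x2·¬x3, x1·¬x2·x3, x1·x2·x3; the OR of those covers precisely the 0-outputs, and negating it yields φ.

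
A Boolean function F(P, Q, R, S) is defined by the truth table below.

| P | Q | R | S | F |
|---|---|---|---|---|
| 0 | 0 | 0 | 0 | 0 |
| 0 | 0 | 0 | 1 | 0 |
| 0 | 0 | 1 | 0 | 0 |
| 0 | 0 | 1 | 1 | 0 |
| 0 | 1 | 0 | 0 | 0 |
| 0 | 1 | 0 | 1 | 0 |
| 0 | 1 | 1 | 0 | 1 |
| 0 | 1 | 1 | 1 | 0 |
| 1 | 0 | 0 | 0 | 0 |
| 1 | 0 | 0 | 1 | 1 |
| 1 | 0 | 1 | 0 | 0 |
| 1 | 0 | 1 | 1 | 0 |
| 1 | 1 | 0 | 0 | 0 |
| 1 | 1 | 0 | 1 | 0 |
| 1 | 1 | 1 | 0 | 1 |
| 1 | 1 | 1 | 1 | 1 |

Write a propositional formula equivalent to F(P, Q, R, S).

F=1 on 4 inputs: (0,1,1,0), (1,0,0,1), (1,1,1,0), (1,1,1,1). Reading each as a conjunction of literals (¬P·Q·R·¬S, P·¬Q·¬R·S, P·Q·R·¬S, P·Q·R·S) and taking the OR gives the canonical DNF.

F(P, Q, R, S) = (((((NOT P AND Q) AND R) AND NOT S) OR (((P AND NOT Q) AND NOT R) AND S)) OR (((P AND Q) AND R) AND NOT S)) OR (((P AND Q) AND R) AND S)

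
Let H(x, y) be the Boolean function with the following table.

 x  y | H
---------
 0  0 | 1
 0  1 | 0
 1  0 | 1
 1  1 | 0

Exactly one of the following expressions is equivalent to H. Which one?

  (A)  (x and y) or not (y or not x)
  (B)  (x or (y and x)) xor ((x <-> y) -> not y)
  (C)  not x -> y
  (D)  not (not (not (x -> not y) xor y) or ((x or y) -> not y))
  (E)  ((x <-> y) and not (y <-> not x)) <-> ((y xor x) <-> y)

(A) disagrees with H on (0,0) (formula → 0, table → 1); rule it out.
(B) disagrees with H on (0,1) (formula → 1, table → 0); rule it out.
(C) disagrees with H on (0,0) (formula → 0, table → 1); rule it out.
(D) disagrees with H on (0,0) (formula → 0, table → 1); rule it out.
(E) is the remaining candidate, and it agrees with H on all 4 inputs.

E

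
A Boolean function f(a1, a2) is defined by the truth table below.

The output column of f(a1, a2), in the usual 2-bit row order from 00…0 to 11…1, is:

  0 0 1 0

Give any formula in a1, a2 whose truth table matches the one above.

1 only at (1,0): a1 AND NOT a2.

f(a1, a2) = a1 and not a2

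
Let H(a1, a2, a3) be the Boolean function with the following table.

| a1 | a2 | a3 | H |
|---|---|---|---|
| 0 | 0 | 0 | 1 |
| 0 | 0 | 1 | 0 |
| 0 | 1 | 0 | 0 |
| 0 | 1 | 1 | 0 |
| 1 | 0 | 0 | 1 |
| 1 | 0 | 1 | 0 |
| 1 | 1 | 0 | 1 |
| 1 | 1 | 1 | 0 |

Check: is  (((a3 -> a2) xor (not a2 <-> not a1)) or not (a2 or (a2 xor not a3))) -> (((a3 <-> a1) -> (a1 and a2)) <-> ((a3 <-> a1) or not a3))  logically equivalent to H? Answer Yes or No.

No

Test each input against both H and the formula:
  a1=0, a2=0, a3=0: formula gives 1, H = 1 ✓
  a1=0, a2=0, a3=1: formula gives 0, H = 0 ✓
  a1=0, a2=1, a3=0: formula gives 0, H = 0 ✓
  a1=0, a2=1, a3=1: formula gives 0, H = 0 ✓
  a1=1, a2=0, a3=0: formula gives 1, H = 1 ✓
  …
  a1=1, a2=1, a3=1: formula gives 1, but H = 0 ✗
Row (1,1,1) is a counterexample, so the formula is not equivalent to H.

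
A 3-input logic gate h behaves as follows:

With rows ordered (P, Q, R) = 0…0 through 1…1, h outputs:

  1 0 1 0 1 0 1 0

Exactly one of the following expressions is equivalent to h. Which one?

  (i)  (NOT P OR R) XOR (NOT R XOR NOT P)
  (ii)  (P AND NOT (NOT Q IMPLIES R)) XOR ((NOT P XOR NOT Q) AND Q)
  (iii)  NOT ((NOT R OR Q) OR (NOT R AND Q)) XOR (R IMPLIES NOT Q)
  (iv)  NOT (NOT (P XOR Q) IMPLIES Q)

(i) fails at (1,0,1): the formula yields 1, h is 0.
(ii) fails at (0,0,0): the formula yields 0, h is 1.
(iv) fails at (0,0,1): the formula yields 1, h is 0.
Only (iii) survives; checking it on all 8 rows confirms it matches h.

iii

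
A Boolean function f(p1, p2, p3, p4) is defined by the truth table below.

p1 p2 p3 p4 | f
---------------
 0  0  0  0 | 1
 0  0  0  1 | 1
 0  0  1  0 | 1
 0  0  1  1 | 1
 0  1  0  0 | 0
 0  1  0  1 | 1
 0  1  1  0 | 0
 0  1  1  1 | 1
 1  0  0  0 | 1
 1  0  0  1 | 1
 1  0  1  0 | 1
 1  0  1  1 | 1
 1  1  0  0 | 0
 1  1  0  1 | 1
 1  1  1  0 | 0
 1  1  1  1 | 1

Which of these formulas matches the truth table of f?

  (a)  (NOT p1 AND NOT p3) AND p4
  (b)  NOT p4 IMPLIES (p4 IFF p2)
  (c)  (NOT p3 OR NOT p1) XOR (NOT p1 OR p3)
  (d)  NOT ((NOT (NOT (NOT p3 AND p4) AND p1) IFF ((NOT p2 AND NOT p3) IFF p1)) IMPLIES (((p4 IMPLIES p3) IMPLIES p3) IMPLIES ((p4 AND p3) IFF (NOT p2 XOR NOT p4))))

(a) fails at (0,0,0,0): the formula yields 0, f is 1.
(c) fails at (0,0,0,0): the formula yields 0, f is 1.
(d) fails at (0,0,0,0): the formula yields 0, f is 1.
Only (b) survives; checking it on all 16 rows confirms it matches f.

b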